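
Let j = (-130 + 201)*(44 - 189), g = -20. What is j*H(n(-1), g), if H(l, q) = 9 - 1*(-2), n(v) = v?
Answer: -113245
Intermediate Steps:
j = -10295 (j = 71*(-145) = -10295)
H(l, q) = 11 (H(l, q) = 9 + 2 = 11)
j*H(n(-1), g) = -10295*11 = -113245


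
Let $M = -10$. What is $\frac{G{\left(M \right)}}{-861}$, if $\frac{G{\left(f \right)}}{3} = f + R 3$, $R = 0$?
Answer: $\frac{10}{287} \approx 0.034843$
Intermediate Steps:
$G{\left(f \right)} = 3 f$ ($G{\left(f \right)} = 3 \left(f + 0 \cdot 3\right) = 3 \left(f + 0\right) = 3 f$)
$\frac{G{\left(M \right)}}{-861} = \frac{3 \left(-10\right)}{-861} = \left(-30\right) \left(- \frac{1}{861}\right) = \frac{10}{287}$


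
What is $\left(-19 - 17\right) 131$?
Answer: $-4716$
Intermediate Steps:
$\left(-19 - 17\right) 131 = \left(-36\right) 131 = -4716$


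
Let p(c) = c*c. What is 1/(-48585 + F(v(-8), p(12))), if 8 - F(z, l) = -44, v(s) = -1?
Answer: -1/48533 ≈ -2.0605e-5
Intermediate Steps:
p(c) = c²
F(z, l) = 52 (F(z, l) = 8 - 1*(-44) = 8 + 44 = 52)
1/(-48585 + F(v(-8), p(12))) = 1/(-48585 + 52) = 1/(-48533) = -1/48533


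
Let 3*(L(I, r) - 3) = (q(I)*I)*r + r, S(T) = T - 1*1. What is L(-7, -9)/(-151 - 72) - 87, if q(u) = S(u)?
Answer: -19233/223 ≈ -86.247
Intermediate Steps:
S(T) = -1 + T (S(T) = T - 1 = -1 + T)
q(u) = -1 + u
L(I, r) = 3 + r/3 + I*r*(-1 + I)/3 (L(I, r) = 3 + (((-1 + I)*I)*r + r)/3 = 3 + ((I*(-1 + I))*r + r)/3 = 3 + (I*r*(-1 + I) + r)/3 = 3 + (r + I*r*(-1 + I))/3 = 3 + (r/3 + I*r*(-1 + I)/3) = 3 + r/3 + I*r*(-1 + I)/3)
L(-7, -9)/(-151 - 72) - 87 = (3 + (⅓)*(-9) + (⅓)*(-7)*(-9)*(-1 - 7))/(-151 - 72) - 87 = (3 - 3 + (⅓)*(-7)*(-9)*(-8))/(-223) - 87 = (3 - 3 - 168)*(-1/223) - 87 = -168*(-1/223) - 87 = 168/223 - 87 = -19233/223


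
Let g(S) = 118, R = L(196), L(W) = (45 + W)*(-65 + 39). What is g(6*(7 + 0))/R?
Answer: -59/3133 ≈ -0.018832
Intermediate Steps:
L(W) = -1170 - 26*W (L(W) = (45 + W)*(-26) = -1170 - 26*W)
R = -6266 (R = -1170 - 26*196 = -1170 - 5096 = -6266)
g(6*(7 + 0))/R = 118/(-6266) = 118*(-1/6266) = -59/3133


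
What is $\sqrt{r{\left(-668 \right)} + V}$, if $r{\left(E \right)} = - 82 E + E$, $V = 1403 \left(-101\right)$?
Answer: $i \sqrt{87595} \approx 295.96 i$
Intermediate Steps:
$V = -141703$
$r{\left(E \right)} = - 81 E$
$\sqrt{r{\left(-668 \right)} + V} = \sqrt{\left(-81\right) \left(-668\right) - 141703} = \sqrt{54108 - 141703} = \sqrt{-87595} = i \sqrt{87595}$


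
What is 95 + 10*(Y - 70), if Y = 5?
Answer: -555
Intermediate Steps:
95 + 10*(Y - 70) = 95 + 10*(5 - 70) = 95 + 10*(-65) = 95 - 650 = -555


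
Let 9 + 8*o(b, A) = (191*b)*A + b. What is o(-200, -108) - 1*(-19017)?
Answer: 4277527/8 ≈ 5.3469e+5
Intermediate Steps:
o(b, A) = -9/8 + b/8 + 191*A*b/8 (o(b, A) = -9/8 + ((191*b)*A + b)/8 = -9/8 + (191*A*b + b)/8 = -9/8 + (b + 191*A*b)/8 = -9/8 + (b/8 + 191*A*b/8) = -9/8 + b/8 + 191*A*b/8)
o(-200, -108) - 1*(-19017) = (-9/8 + (⅛)*(-200) + (191/8)*(-108)*(-200)) - 1*(-19017) = (-9/8 - 25 + 515700) + 19017 = 4125391/8 + 19017 = 4277527/8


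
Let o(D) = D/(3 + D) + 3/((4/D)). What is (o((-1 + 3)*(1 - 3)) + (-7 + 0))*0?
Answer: 0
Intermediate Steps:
o(D) = 3*D/4 + D/(3 + D) (o(D) = D/(3 + D) + 3*(D/4) = D/(3 + D) + 3*D/4 = 3*D/4 + D/(3 + D))
(o((-1 + 3)*(1 - 3)) + (-7 + 0))*0 = (((-1 + 3)*(1 - 3))*(13 + 3*((-1 + 3)*(1 - 3)))/(4*(3 + (-1 + 3)*(1 - 3))) + (-7 + 0))*0 = ((2*(-2))*(13 + 3*(2*(-2)))/(4*(3 + 2*(-2))) - 7)*0 = ((¼)*(-4)*(13 + 3*(-4))/(3 - 4) - 7)*0 = ((¼)*(-4)*(13 - 12)/(-1) - 7)*0 = ((¼)*(-4)*(-1)*1 - 7)*0 = (1 - 7)*0 = -6*0 = 0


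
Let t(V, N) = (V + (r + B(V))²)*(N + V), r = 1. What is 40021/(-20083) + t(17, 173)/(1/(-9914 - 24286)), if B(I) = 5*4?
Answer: -59768695012021/20083 ≈ -2.9761e+9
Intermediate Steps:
B(I) = 20
t(V, N) = (441 + V)*(N + V) (t(V, N) = (V + (1 + 20)²)*(N + V) = (V + 21²)*(N + V) = (V + 441)*(N + V) = (441 + V)*(N + V))
40021/(-20083) + t(17, 173)/(1/(-9914 - 24286)) = 40021/(-20083) + (17² + 441*173 + 441*17 + 173*17)/(1/(-9914 - 24286)) = 40021*(-1/20083) + (289 + 76293 + 7497 + 2941)/(1/(-34200)) = -40021/20083 + 87020/(-1/34200) = -40021/20083 + 87020*(-34200) = -40021/20083 - 2976084000 = -59768695012021/20083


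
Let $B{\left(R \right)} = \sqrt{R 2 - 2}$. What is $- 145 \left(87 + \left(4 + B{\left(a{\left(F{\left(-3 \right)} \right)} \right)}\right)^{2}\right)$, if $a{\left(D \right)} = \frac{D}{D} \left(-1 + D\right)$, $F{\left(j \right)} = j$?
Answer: $-13485 - 1160 i \sqrt{10} \approx -13485.0 - 3668.2 i$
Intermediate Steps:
$a{\left(D \right)} = -1 + D$ ($a{\left(D \right)} = 1 \left(-1 + D\right) = -1 + D$)
$B{\left(R \right)} = \sqrt{-2 + 2 R}$ ($B{\left(R \right)} = \sqrt{2 R - 2} = \sqrt{-2 + 2 R}$)
$- 145 \left(87 + \left(4 + B{\left(a{\left(F{\left(-3 \right)} \right)} \right)}\right)^{2}\right) = - 145 \left(87 + \left(4 + \sqrt{-2 + 2 \left(-1 - 3\right)}\right)^{2}\right) = - 145 \left(87 + \left(4 + \sqrt{-2 + 2 \left(-4\right)}\right)^{2}\right) = - 145 \left(87 + \left(4 + \sqrt{-2 - 8}\right)^{2}\right) = - 145 \left(87 + \left(4 + \sqrt{-10}\right)^{2}\right) = - 145 \left(87 + \left(4 + i \sqrt{10}\right)^{2}\right) = -12615 - 145 \left(4 + i \sqrt{10}\right)^{2}$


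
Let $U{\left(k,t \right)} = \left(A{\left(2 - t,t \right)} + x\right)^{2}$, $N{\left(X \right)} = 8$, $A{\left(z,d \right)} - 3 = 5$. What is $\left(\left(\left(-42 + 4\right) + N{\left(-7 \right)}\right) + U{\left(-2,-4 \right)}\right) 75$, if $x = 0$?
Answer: $2550$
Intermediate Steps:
$A{\left(z,d \right)} = 8$ ($A{\left(z,d \right)} = 3 + 5 = 8$)
$U{\left(k,t \right)} = 64$ ($U{\left(k,t \right)} = \left(8 + 0\right)^{2} = 8^{2} = 64$)
$\left(\left(\left(-42 + 4\right) + N{\left(-7 \right)}\right) + U{\left(-2,-4 \right)}\right) 75 = \left(\left(\left(-42 + 4\right) + 8\right) + 64\right) 75 = \left(\left(-38 + 8\right) + 64\right) 75 = \left(-30 + 64\right) 75 = 34 \cdot 75 = 2550$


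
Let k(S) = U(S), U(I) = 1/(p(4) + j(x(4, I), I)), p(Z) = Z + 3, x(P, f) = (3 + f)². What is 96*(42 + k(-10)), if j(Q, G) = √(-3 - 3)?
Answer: 222432/55 - 96*I*√6/55 ≈ 4044.2 - 4.2755*I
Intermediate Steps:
j(Q, G) = I*√6 (j(Q, G) = √(-6) = I*√6)
p(Z) = 3 + Z
U(I) = 1/(7 + I*√6) (U(I) = 1/((3 + 4) + I*√6) = 1/(7 + I*√6))
k(S) = 7/55 - I*√6/55
96*(42 + k(-10)) = 96*(42 + (7/55 - I*√6/55)) = 96*(2317/55 - I*√6/55) = 222432/55 - 96*I*√6/55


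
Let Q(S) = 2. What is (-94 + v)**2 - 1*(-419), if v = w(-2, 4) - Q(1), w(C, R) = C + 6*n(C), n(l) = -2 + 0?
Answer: 12519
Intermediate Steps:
n(l) = -2
w(C, R) = -12 + C (w(C, R) = C + 6*(-2) = C - 12 = -12 + C)
v = -16 (v = (-12 - 2) - 1*2 = -14 - 2 = -16)
(-94 + v)**2 - 1*(-419) = (-94 - 16)**2 - 1*(-419) = (-110)**2 + 419 = 12100 + 419 = 12519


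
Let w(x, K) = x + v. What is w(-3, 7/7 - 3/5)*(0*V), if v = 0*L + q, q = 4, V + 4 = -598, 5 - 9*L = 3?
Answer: 0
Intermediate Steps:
L = 2/9 (L = 5/9 - ⅑*3 = 5/9 - ⅓ = 2/9 ≈ 0.22222)
V = -602 (V = -4 - 598 = -602)
v = 4 (v = 0*(2/9) + 4 = 0 + 4 = 4)
w(x, K) = 4 + x (w(x, K) = x + 4 = 4 + x)
w(-3, 7/7 - 3/5)*(0*V) = (4 - 3)*(0*(-602)) = 1*0 = 0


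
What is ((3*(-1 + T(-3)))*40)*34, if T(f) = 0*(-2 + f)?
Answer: -4080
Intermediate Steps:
T(f) = 0
((3*(-1 + T(-3)))*40)*34 = ((3*(-1 + 0))*40)*34 = ((3*(-1))*40)*34 = -3*40*34 = -120*34 = -4080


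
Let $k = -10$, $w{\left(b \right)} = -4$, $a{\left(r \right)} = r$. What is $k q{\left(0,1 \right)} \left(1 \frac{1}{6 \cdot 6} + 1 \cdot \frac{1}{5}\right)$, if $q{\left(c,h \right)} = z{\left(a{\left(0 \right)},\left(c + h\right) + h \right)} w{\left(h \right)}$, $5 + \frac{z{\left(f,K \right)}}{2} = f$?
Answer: $- \frac{820}{9} \approx -91.111$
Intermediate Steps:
$z{\left(f,K \right)} = -10 + 2 f$
$q{\left(c,h \right)} = 40$ ($q{\left(c,h \right)} = \left(-10 + 2 \cdot 0\right) \left(-4\right) = \left(-10 + 0\right) \left(-4\right) = \left(-10\right) \left(-4\right) = 40$)
$k q{\left(0,1 \right)} \left(1 \frac{1}{6 \cdot 6} + 1 \cdot \frac{1}{5}\right) = \left(-10\right) 40 \left(1 \frac{1}{6 \cdot 6} + 1 \cdot \frac{1}{5}\right) = - 400 \left(1 \cdot \frac{1}{36} + 1 \cdot \frac{1}{5}\right) = - 400 \left(1 \cdot \frac{1}{36} + \frac{1}{5}\right) = - 400 \left(\frac{1}{36} + \frac{1}{5}\right) = \left(-400\right) \frac{41}{180} = - \frac{820}{9}$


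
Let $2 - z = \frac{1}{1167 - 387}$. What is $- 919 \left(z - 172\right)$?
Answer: $\frac{121860319}{780} \approx 1.5623 \cdot 10^{5}$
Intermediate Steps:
$z = \frac{1559}{780}$ ($z = 2 - \frac{1}{1167 - 387} = 2 - \frac{1}{780} = \frac{1559}{780} \approx 1.9987$)
$- 919 \left(z - 172\right) = - 919 \left(\frac{1559}{780} - 172\right) = \left(-919\right) \left(- \frac{132601}{780}\right) = \frac{121860319}{780}$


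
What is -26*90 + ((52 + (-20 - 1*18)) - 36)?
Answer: -2362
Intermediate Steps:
-26*90 + ((52 + (-20 - 1*18)) - 36) = -2340 + ((52 + (-20 - 18)) - 36) = -2340 + ((52 - 38) - 36) = -2340 + (14 - 36) = -2340 - 22 = -2362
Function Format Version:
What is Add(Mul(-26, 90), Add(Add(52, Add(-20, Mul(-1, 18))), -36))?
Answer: -2362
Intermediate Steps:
Add(Mul(-26, 90), Add(Add(52, Add(-20, Mul(-1, 18))), -36)) = Add(-2340, Add(Add(52, Add(-20, -18)), -36)) = Add(-2340, Add(Add(52, -38), -36)) = Add(-2340, Add(14, -36)) = Add(-2340, -22) = -2362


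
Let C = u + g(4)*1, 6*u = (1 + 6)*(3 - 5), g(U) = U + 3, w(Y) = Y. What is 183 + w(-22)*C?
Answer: 241/3 ≈ 80.333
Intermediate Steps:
g(U) = 3 + U
u = -7/3 (u = ((1 + 6)*(3 - 5))/6 = (7*(-2))/6 = (⅙)*(-14) = -7/3 ≈ -2.3333)
C = 14/3 (C = -7/3 + (3 + 4)*1 = -7/3 + 7*1 = -7/3 + 7 = 14/3 ≈ 4.6667)
183 + w(-22)*C = 183 - 22*14/3 = 183 - 308/3 = 241/3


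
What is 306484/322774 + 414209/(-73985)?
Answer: -55510338513/11940217195 ≈ -4.6490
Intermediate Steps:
306484/322774 + 414209/(-73985) = 306484*(1/322774) + 414209*(-1/73985) = 153242/161387 - 414209/73985 = -55510338513/11940217195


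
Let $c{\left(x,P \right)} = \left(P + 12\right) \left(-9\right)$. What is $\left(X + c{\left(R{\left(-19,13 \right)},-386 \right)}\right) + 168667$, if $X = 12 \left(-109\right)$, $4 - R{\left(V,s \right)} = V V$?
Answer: $170725$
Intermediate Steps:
$R{\left(V,s \right)} = 4 - V^{2}$ ($R{\left(V,s \right)} = 4 - V V = 4 - V^{2}$)
$X = -1308$
$c{\left(x,P \right)} = -108 - 9 P$ ($c{\left(x,P \right)} = \left(12 + P\right) \left(-9\right) = -108 - 9 P$)
$\left(X + c{\left(R{\left(-19,13 \right)},-386 \right)}\right) + 168667 = \left(-1308 - -3366\right) + 168667 = \left(-1308 + \left(-108 + 3474\right)\right) + 168667 = \left(-1308 + 3366\right) + 168667 = 2058 + 168667 = 170725$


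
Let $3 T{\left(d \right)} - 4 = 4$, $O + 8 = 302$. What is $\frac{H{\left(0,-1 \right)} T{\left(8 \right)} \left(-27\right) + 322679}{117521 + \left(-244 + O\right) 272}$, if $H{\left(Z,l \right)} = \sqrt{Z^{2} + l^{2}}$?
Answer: $\frac{322607}{131121} \approx 2.4604$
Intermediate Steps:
$O = 294$ ($O = -8 + 302 = 294$)
$T{\left(d \right)} = \frac{8}{3}$ ($T{\left(d \right)} = \frac{4}{3} + \frac{1}{3} \cdot 4 = \frac{4}{3} + \frac{4}{3} = \frac{8}{3}$)
$\frac{H{\left(0,-1 \right)} T{\left(8 \right)} \left(-27\right) + 322679}{117521 + \left(-244 + O\right) 272} = \frac{\sqrt{0^{2} + \left(-1\right)^{2}} \cdot \frac{8}{3} \left(-27\right) + 322679}{117521 + \left(-244 + 294\right) 272} = \frac{\sqrt{0 + 1} \cdot \frac{8}{3} \left(-27\right) + 322679}{117521 + 50 \cdot 272} = \frac{\sqrt{1} \cdot \frac{8}{3} \left(-27\right) + 322679}{117521 + 13600} = \frac{1 \cdot \frac{8}{3} \left(-27\right) + 322679}{131121} = \left(\frac{8}{3} \left(-27\right) + 322679\right) \frac{1}{131121} = \left(-72 + 322679\right) \frac{1}{131121} = 322607 \cdot \frac{1}{131121} = \frac{322607}{131121}$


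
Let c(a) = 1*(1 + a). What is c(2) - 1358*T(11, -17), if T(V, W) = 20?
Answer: -27157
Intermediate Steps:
c(a) = 1 + a
c(2) - 1358*T(11, -17) = (1 + 2) - 1358*20 = 3 - 27160 = -27157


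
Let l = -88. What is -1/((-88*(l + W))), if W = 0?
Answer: -1/7744 ≈ -0.00012913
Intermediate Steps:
-1/((-88*(l + W))) = -1/((-88*(-88 + 0))) = -1/((-88*(-88))) = -1/7744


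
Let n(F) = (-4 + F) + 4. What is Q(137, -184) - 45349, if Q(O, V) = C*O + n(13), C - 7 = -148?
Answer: -64653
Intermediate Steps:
C = -141 (C = 7 - 148 = -141)
n(F) = F
Q(O, V) = 13 - 141*O (Q(O, V) = -141*O + 13 = 13 - 141*O)
Q(137, -184) - 45349 = (13 - 141*137) - 45349 = (13 - 19317) - 45349 = -19304 - 45349 = -64653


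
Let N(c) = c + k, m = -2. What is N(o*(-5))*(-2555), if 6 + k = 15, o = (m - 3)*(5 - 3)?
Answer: -150745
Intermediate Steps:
o = -10 (o = (-2 - 3)*(5 - 3) = -5*2 = -10)
k = 9 (k = -6 + 15 = 9)
N(c) = 9 + c (N(c) = c + 9 = 9 + c)
N(o*(-5))*(-2555) = (9 - 10*(-5))*(-2555) = (9 + 50)*(-2555) = 59*(-2555) = -150745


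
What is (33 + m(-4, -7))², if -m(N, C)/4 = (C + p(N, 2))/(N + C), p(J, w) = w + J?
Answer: 106929/121 ≈ 883.71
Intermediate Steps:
p(J, w) = J + w
m(N, C) = -4*(2 + C + N)/(C + N) (m(N, C) = -4*(C + (N + 2))/(N + C) = -4*(C + (2 + N))/(C + N) = -4*(2 + C + N)/(C + N))
(33 + m(-4, -7))² = (33 + 4*(-2 - 1*(-7) - 1*(-4))/(-7 - 4))² = (33 + 4*(-2 + 7 + 4)/(-11))² = (33 + 4*(-1/11)*9)² = (33 - 36/11)² = (327/11)² = 106929/121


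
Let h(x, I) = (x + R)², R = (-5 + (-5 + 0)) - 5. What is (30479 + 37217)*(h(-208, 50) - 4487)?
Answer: 3062702432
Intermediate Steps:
R = -15 (R = (-5 - 5) - 5 = -10 - 5 = -15)
h(x, I) = (-15 + x)² (h(x, I) = (x - 15)² = (-15 + x)²)
(30479 + 37217)*(h(-208, 50) - 4487) = (30479 + 37217)*((-15 - 208)² - 4487) = 67696*((-223)² - 4487) = 67696*(49729 - 4487) = 67696*45242 = 3062702432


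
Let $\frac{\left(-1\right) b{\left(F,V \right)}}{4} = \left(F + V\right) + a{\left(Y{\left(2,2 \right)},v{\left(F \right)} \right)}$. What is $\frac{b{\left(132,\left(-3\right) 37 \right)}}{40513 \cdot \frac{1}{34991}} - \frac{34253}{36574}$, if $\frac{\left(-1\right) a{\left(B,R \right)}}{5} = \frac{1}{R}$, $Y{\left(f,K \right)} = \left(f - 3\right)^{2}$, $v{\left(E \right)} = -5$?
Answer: $- \frac{10364240471}{134702042} \approx -76.942$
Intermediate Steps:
$Y{\left(f,K \right)} = \left(-3 + f\right)^{2}$
$a{\left(B,R \right)} = - \frac{5}{R}$
$b{\left(F,V \right)} = -4 - 4 F - 4 V$ ($b{\left(F,V \right)} = - 4 \left(\left(F + V\right) - \frac{5}{-5}\right) = - 4 \left(\left(F + V\right) - -1\right) = - 4 \left(\left(F + V\right) + 1\right) = - 4 \left(1 + F + V\right) = -4 - 4 F - 4 V$)
$\frac{b{\left(132,\left(-3\right) 37 \right)}}{40513 \cdot \frac{1}{34991}} - \frac{34253}{36574} = \frac{-4 - 528 - 4 \left(\left(-3\right) 37\right)}{40513 \cdot \frac{1}{34991}} - \frac{34253}{36574} = \frac{-4 - 528 - -444}{40513 \cdot \frac{1}{34991}} - \frac{34253}{36574} = \frac{-4 - 528 + 444}{\frac{3683}{3181}} - \frac{34253}{36574} = \left(-88\right) \frac{3181}{3683} - \frac{34253}{36574} = - \frac{279928}{3683} - \frac{34253}{36574} = - \frac{10364240471}{134702042}$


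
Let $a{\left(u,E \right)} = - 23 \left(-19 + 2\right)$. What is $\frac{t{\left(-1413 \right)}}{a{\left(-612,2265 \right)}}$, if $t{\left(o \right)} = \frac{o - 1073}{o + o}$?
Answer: $\frac{1243}{552483} \approx 0.0022498$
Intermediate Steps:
$t{\left(o \right)} = \frac{-1073 + o}{2 o}$
$a{\left(u,E \right)} = 391$ ($a{\left(u,E \right)} = \left(-23\right) \left(-17\right) = 391$)
$\frac{t{\left(-1413 \right)}}{a{\left(-612,2265 \right)}} = \frac{\frac{1}{2} \frac{1}{-1413} \left(-1073 - 1413\right)}{391} = \frac{1}{2} \left(- \frac{1}{1413}\right) \left(-2486\right) \frac{1}{391} = \frac{1243}{1413} \cdot \frac{1}{391} = \frac{1243}{552483}$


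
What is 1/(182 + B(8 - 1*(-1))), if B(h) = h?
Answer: 1/191 ≈ 0.0052356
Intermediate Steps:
1/(182 + B(8 - 1*(-1))) = 1/(182 + (8 - 1*(-1))) = 1/(182 + (8 + 1)) = 1/(182 + 9) = 1/191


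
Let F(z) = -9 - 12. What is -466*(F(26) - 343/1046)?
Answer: 5197997/523 ≈ 9938.8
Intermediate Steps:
F(z) = -21
-466*(F(26) - 343/1046) = -466*(-21 - 343/1046) = -466*(-22309/1046) = 5197997/523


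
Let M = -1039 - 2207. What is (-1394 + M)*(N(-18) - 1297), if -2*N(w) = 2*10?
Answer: 6064480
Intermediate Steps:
M = -3246
N(w) = -10
(-1394 + M)*(N(-18) - 1297) = (-1394 - 3246)*(-10 - 1297) = -4640*(-1307) = 6064480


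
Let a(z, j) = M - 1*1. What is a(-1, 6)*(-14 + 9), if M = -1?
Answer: 10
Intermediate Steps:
a(z, j) = -2 (a(z, j) = -1 - 1*1 = -1 - 1 = -2)
a(-1, 6)*(-14 + 9) = -2*(-14 + 9) = -2*(-5) = 10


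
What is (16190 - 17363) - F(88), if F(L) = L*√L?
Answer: -1173 - 176*√22 ≈ -1998.5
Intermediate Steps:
F(L) = L^(3/2)
(16190 - 17363) - F(88) = (16190 - 17363) - 88^(3/2) = -1173 - 176*√22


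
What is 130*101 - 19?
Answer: 13111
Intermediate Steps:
130*101 - 19 = 13130 - 19 = 13111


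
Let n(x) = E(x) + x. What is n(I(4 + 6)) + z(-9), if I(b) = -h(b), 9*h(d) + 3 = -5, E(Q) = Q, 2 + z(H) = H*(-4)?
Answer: 322/9 ≈ 35.778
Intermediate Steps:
z(H) = -2 - 4*H (z(H) = -2 + H*(-4) = -2 - 4*H)
h(d) = -8/9 (h(d) = -1/3 + (1/9)*(-5) = -1/3 - 5/9 = -8/9)
I(b) = 8/9 (I(b) = -1*(-8/9) = 8/9)
n(x) = 2*x (n(x) = x + x = 2*x)
n(I(4 + 6)) + z(-9) = 2*(8/9) + (-2 - 4*(-9)) = 16/9 + (-2 + 36) = 16/9 + 34 = 322/9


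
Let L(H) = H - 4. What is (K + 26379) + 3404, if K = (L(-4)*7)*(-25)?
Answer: 31183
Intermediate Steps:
L(H) = -4 + H
K = 1400 (K = ((-4 - 4)*7)*(-25) = -8*7*(-25) = -56*(-25) = 1400)
(K + 26379) + 3404 = (1400 + 26379) + 3404 = 27779 + 3404 = 31183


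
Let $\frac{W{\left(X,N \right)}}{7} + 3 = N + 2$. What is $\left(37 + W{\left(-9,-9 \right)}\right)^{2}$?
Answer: $1089$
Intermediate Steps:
$W{\left(X,N \right)} = -7 + 7 N$ ($W{\left(X,N \right)} = -21 + 7 \left(N + 2\right) = -21 + 7 \left(2 + N\right) = -21 + \left(14 + 7 N\right) = -7 + 7 N$)
$\left(37 + W{\left(-9,-9 \right)}\right)^{2} = \left(37 + \left(-7 + 7 \left(-9\right)\right)\right)^{2} = \left(37 - 70\right)^{2} = \left(-33\right)^{2} = 1089$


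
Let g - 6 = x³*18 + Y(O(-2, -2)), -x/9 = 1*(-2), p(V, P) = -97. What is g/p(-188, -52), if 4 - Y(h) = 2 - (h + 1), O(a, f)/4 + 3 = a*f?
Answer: -104989/97 ≈ -1082.4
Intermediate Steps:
O(a, f) = -12 + 4*a*f (O(a, f) = -12 + 4*(a*f) = -12 + 4*a*f)
x = 18 (x = -9*(-2) = 18)
Y(h) = 3 + h (Y(h) = 4 - (2 - (h + 1)) = 4 - (2 - (1 + h)) = 4 - (2 + (-1 - h)) = 4 - (1 - h) = 4 + (-1 + h) = 3 + h)
g = 104989 (g = 6 + (18³*18 + (3 + (-12 + 4*(-2)*(-2)))) = 6 + (5832*18 + (3 + (-12 + 16))) = 6 + (104976 + (3 + 4)) = 6 + (104976 + 7) = 6 + 104983 = 104989)
g/p(-188, -52) = 104989/(-97) = 104989*(-1/97) = -104989/97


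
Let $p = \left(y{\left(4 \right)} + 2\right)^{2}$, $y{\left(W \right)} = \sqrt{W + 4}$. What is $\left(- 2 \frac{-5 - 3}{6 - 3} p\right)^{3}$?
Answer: $\frac{2883584}{3} + \frac{18350080 \sqrt{2}}{27} \approx 1.9223 \cdot 10^{6}$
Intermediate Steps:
$y{\left(W \right)} = \sqrt{4 + W}$
$p = \left(2 + 2 \sqrt{2}\right)^{2}$ ($p = \left(\sqrt{4 + 4} + 2\right)^{2} = \left(\sqrt{8} + 2\right)^{2} = \left(2 \sqrt{2} + 2\right)^{2} = \left(2 + 2 \sqrt{2}\right)^{2} \approx 23.314$)
$\left(- 2 \frac{-5 - 3}{6 - 3} p\right)^{3} = \left(- 2 \frac{-5 - 3}{6 - 3} \left(12 + 8 \sqrt{2}\right)\right)^{3} = \left(- 2 \left(- \frac{8}{3}\right) \left(12 + 8 \sqrt{2}\right)\right)^{3} = \left(- 2 \left(\left(-8\right) \frac{1}{3}\right) \left(12 + 8 \sqrt{2}\right)\right)^{3} = \left(\left(-2\right) \left(- \frac{8}{3}\right) \left(12 + 8 \sqrt{2}\right)\right)^{3} = \left(\frac{16 \left(12 + 8 \sqrt{2}\right)}{3}\right)^{3} = \left(64 + \frac{128 \sqrt{2}}{3}\right)^{3}$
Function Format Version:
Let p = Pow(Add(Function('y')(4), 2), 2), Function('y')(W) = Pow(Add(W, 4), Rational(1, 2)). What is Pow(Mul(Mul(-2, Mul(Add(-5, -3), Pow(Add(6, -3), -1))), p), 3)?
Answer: Add(Rational(2883584, 3), Mul(Rational(18350080, 27), Pow(2, Rational(1, 2)))) ≈ 1.9223e+6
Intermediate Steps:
Function('y')(W) = Pow(Add(4, W), Rational(1, 2))
p = Pow(Add(2, Mul(2, Pow(2, Rational(1, 2)))), 2) (p = Pow(Add(Pow(Add(4, 4), Rational(1, 2)), 2), 2) = Pow(Add(Pow(8, Rational(1, 2)), 2), 2) = Pow(Add(Mul(2, Pow(2, Rational(1, 2))), 2), 2) = Pow(Add(2, Mul(2, Pow(2, Rational(1, 2)))), 2) ≈ 23.314)
Pow(Mul(Mul(-2, Mul(Add(-5, -3), Pow(Add(6, -3), -1))), p), 3) = Pow(Mul(Mul(-2, Mul(Add(-5, -3), Pow(Add(6, -3), -1))), Add(12, Mul(8, Pow(2, Rational(1, 2))))), 3) = Pow(Mul(Mul(-2, Mul(-8, Pow(3, -1))), Add(12, Mul(8, Pow(2, Rational(1, 2))))), 3) = Pow(Mul(Mul(-2, Mul(-8, Rational(1, 3))), Add(12, Mul(8, Pow(2, Rational(1, 2))))), 3) = Pow(Mul(Mul(-2, Rational(-8, 3)), Add(12, Mul(8, Pow(2, Rational(1, 2))))), 3) = Pow(Mul(Rational(16, 3), Add(12, Mul(8, Pow(2, Rational(1, 2))))), 3) = Pow(Add(64, Mul(Rational(128, 3), Pow(2, Rational(1, 2)))), 3)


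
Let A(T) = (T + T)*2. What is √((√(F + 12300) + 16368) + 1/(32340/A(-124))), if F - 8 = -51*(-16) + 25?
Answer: √(21835300740 + 4002075*√1461)/1155 ≈ 128.38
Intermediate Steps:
F = 849 (F = 8 + (-51*(-16) + 25) = 8 + (816 + 25) = 8 + 841 = 849)
A(T) = 4*T (A(T) = (2*T)*2 = 4*T)
√((√(F + 12300) + 16368) + 1/(32340/A(-124))) = √((√(849 + 12300) + 16368) + 1/(32340/((4*(-124))))) = √((√13149 + 16368) + 1/(32340/(-496))) = √((3*√1461 + 16368) + 1/(32340*(-1/496))) = √((16368 + 3*√1461) + 1/(-8085/124)) = √((16368 + 3*√1461) - 124/8085) = √(132335156/8085 + 3*√1461)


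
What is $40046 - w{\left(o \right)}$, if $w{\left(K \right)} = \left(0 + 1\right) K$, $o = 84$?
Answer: $39962$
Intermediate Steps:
$w{\left(K \right)} = K$ ($w{\left(K \right)} = 1 K = K$)
$40046 - w{\left(o \right)} = 40046 - 84 = 39962$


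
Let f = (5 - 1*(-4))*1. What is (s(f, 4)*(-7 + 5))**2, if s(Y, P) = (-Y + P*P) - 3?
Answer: 64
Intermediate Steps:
f = 9 (f = (5 + 4)*1 = 9*1 = 9)
s(Y, P) = -3 + P**2 - Y (s(Y, P) = (-Y + P**2) - 3 = (P**2 - Y) - 3 = -3 + P**2 - Y)
(s(f, 4)*(-7 + 5))**2 = ((-3 + 4**2 - 1*9)*(-7 + 5))**2 = ((-3 + 16 - 9)*(-2))**2 = (4*(-2))**2 = (-8)**2 = 64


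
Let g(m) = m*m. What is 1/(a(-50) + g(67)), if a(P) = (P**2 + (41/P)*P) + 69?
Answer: 1/7099 ≈ 0.00014086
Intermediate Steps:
a(P) = 110 + P**2 (a(P) = (P**2 + 41) + 69 = (41 + P**2) + 69 = 110 + P**2)
g(m) = m**2
1/(a(-50) + g(67)) = 1/((110 + (-50)**2) + 67**2) = 1/((110 + 2500) + 4489) = 1/(2610 + 4489) = 1/7099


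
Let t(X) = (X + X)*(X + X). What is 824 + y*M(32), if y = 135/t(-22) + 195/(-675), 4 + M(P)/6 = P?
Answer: 2857469/3630 ≈ 787.18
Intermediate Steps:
M(P) = -24 + 6*P
t(X) = 4*X² (t(X) = (2*X)*(2*X) = 4*X²)
y = -19093/87120 (y = 135/((4*(-22)²)) + 195/(-675) = 135/((4*484)) + 195*(-1/675) = 135/1936 - 13/45 = -19093/87120 ≈ -0.21916)
824 + y*M(32) = 824 - 19093*(-24 + 6*32)/87120 = 824 - 19093*(-24 + 192)/87120 = 824 - 19093/87120*168 = 824 - 133651/3630 = 2857469/3630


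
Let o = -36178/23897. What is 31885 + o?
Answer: 761919667/23897 ≈ 31884.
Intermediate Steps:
o = -36178/23897 (o = -36178*1/23897 = -36178/23897 ≈ -1.5139)
31885 + o = 31885 - 36178/23897 = 761919667/23897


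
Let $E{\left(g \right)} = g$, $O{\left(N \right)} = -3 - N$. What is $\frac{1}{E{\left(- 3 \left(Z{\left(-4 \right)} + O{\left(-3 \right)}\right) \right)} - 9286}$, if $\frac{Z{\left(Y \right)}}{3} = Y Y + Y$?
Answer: $- \frac{1}{9394} \approx -0.00010645$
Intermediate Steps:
$Z{\left(Y \right)} = 3 Y + 3 Y^{2}$ ($Z{\left(Y \right)} = 3 \left(Y Y + Y\right) = 3 \left(Y^{2} + Y\right) = 3 \left(Y + Y^{2}\right) = 3 Y + 3 Y^{2}$)
$\frac{1}{E{\left(- 3 \left(Z{\left(-4 \right)} + O{\left(-3 \right)}\right) \right)} - 9286} = \frac{1}{- 3 \left(3 \left(-4\right) \left(1 - 4\right) - 0\right) - 9286} = \frac{1}{- 3 \left(3 \left(-4\right) \left(-3\right) + \left(-3 + 3\right)\right) - 9286} = \frac{1}{- 3 \left(36 + 0\right) - 9286} = \frac{1}{\left(-3\right) 36 - 9286} = \frac{1}{-108 - 9286} = \frac{1}{-9394} = - \frac{1}{9394}$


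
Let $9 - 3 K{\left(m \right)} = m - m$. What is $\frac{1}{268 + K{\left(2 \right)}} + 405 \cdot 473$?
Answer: $\frac{51914116}{271} \approx 1.9157 \cdot 10^{5}$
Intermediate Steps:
$K{\left(m \right)} = 3$ ($K{\left(m \right)} = 3 - \frac{m - m}{3} = 3 - 0 = 3 + 0 = 3$)
$\frac{1}{268 + K{\left(2 \right)}} + 405 \cdot 473 = \frac{1}{268 + 3} + 405 \cdot 473 = \frac{1}{271} + 191565 = \frac{51914116}{271}$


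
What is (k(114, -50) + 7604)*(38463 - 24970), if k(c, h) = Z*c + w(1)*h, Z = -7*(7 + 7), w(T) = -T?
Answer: -47468374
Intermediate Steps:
Z = -98 (Z = -7*14 = -98)
k(c, h) = -h - 98*c (k(c, h) = -98*c + (-1*1)*h = -98*c - h = -h - 98*c)
(k(114, -50) + 7604)*(38463 - 24970) = ((-1*(-50) - 98*114) + 7604)*(38463 - 24970) = ((50 - 11172) + 7604)*13493 = (-11122 + 7604)*13493 = -3518*13493 = -47468374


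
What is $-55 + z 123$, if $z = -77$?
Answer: $-9526$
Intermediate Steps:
$-55 + z 123 = -55 - 9471 = -9526$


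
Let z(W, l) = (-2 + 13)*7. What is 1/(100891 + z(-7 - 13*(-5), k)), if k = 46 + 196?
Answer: 1/100968 ≈ 9.9041e-6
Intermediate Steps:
k = 242
z(W, l) = 77 (z(W, l) = 11*7 = 77)
1/(100891 + z(-7 - 13*(-5), k)) = 1/(100891 + 77) = 1/100968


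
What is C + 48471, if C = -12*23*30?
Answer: 40191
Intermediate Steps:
C = -8280 (C = -276*30 = -8280)
C + 48471 = -8280 + 48471 = 40191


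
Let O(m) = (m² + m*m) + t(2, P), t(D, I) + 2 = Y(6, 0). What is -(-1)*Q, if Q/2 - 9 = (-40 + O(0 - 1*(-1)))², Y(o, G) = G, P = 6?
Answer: 3218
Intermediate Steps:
t(D, I) = -2 (t(D, I) = -2 + 0 = -2)
O(m) = -2 + 2*m² (O(m) = (m² + m*m) - 2 = (m² + m²) - 2 = 2*m² - 2 = -2 + 2*m²)
Q = 3218 (Q = 18 + 2*(-40 + (-2 + 2*(0 - 1*(-1))²))² = 18 + 2*(-40 + (-2 + 2*(0 + 1)²))² = 18 + 2*(-40 + (-2 + 2*1²))² = 18 + 2*(-40 + (-2 + 2*1))² = 18 + 2*(-40 + (-2 + 2))² = 18 + 2*(-40 + 0)² = 18 + 2*(-40)² = 18 + 2*1600 = 18 + 3200 = 3218)
-(-1)*Q = -(-1)*3218 = -1*(-3218) = 3218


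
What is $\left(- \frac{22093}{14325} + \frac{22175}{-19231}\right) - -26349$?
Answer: $\frac{7257987364817}{275484075} \approx 26346.0$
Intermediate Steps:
$\left(- \frac{22093}{14325} + \frac{22175}{-19231}\right) - -26349 = \left(\left(-22093\right) \frac{1}{14325} + 22175 \left(- \frac{1}{19231}\right)\right) + 26349 = \left(- \frac{22093}{14325} - \frac{22175}{19231}\right) + 26349 = - \frac{742527358}{275484075} + 26349 = \frac{7257987364817}{275484075}$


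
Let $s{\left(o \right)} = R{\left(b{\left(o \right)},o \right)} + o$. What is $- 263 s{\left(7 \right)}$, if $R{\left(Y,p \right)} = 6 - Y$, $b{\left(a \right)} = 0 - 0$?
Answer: $-3419$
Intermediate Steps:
$b{\left(a \right)} = 0$ ($b{\left(a \right)} = 0 + 0 = 0$)
$s{\left(o \right)} = 6 + o$ ($s{\left(o \right)} = \left(6 - 0\right) + o = \left(6 + 0\right) + o = 6 + o$)
$- 263 s{\left(7 \right)} = - 263 \left(6 + 7\right) = \left(-263\right) 13 = -3419$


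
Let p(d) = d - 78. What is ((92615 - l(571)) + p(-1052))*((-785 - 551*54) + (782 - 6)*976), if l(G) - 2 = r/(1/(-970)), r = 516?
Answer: 430289684511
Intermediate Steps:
p(d) = -78 + d
l(G) = -500518 (l(G) = 2 + 516/(1/(-970)) = 2 + 516/(-1/970) = 2 + 516*(-970) = 2 - 500520 = -500518)
((92615 - l(571)) + p(-1052))*((-785 - 551*54) + (782 - 6)*976) = ((92615 - 1*(-500518)) + (-78 - 1052))*((-785 - 551*54) + (782 - 6)*976) = ((92615 + 500518) - 1130)*((-785 - 29754) + 776*976) = (593133 - 1130)*(-30539 + 757376) = 592003*726837 = 430289684511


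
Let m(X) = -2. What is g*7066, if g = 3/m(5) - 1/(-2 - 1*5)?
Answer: -67127/7 ≈ -9589.6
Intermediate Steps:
g = -19/14 (g = 3/(-2) - 1/(-2 - 1*5) = 3*(-1/2) - 1/(-2 - 5) = -3/2 - 1/(-7) = -3/2 - 1*(-1/7) = -3/2 + 1/7 = -19/14 ≈ -1.3571)
g*7066 = -19/14*7066 = -67127/7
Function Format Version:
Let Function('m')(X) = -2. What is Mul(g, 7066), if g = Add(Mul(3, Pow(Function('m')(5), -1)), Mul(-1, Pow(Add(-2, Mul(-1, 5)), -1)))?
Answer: Rational(-67127, 7) ≈ -9589.6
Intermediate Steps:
g = Rational(-19, 14) (g = Add(Mul(3, Pow(-2, -1)), Mul(-1, Pow(Add(-2, Mul(-1, 5)), -1))) = Add(Mul(3, Rational(-1, 2)), Mul(-1, Pow(Add(-2, -5), -1))) = Add(Rational(-3, 2), Mul(-1, Pow(-7, -1))) = Add(Rational(-3, 2), Mul(-1, Rational(-1, 7))) = Add(Rational(-3, 2), Rational(1, 7)) = Rational(-19, 14) ≈ -1.3571)
Mul(g, 7066) = Mul(Rational(-19, 14), 7066) = Rational(-67127, 7)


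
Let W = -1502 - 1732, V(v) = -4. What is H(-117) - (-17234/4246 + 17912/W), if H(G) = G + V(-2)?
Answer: -34766594/312081 ≈ -111.40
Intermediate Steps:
W = -3234
H(G) = -4 + G (H(G) = G - 4 = -4 + G)
H(-117) - (-17234/4246 + 17912/W) = (-4 - 117) - (-17234/4246 + 17912/(-3234)) = -121 - (-17234*1/4246 + 17912*(-1/3234)) = -121 - (-8617/2123 - 8956/1617) = -121 - 1*(-2995207/312081) = -121 + 2995207/312081 = -34766594/312081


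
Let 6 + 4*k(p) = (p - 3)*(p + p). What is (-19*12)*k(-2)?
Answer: -798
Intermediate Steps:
k(p) = -3/2 + p*(-3 + p)/2 (k(p) = -3/2 + ((p - 3)*(p + p))/4 = -3/2 + ((-3 + p)*(2*p))/4 = -3/2 + (2*p*(-3 + p))/4 = -3/2 + p*(-3 + p)/2)
(-19*12)*k(-2) = (-19*12)*(-3/2 + (½)*(-2)² - 3/2*(-2)) = -228*(-3/2 + (½)*4 + 3) = -228*(-3/2 + 2 + 3) = -228*7/2 = -798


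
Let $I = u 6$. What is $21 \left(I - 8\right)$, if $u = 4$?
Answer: $336$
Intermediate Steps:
$I = 24$ ($I = 4 \cdot 6 = 24$)
$21 \left(I - 8\right) = 21 \left(24 - 8\right) = 21 \cdot 16 = 336$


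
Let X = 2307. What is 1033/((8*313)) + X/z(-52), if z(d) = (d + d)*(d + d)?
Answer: 2118707/3385408 ≈ 0.62584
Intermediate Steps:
z(d) = 4*d² (z(d) = (2*d)*(2*d) = 4*d²)
1033/((8*313)) + X/z(-52) = 1033/((8*313)) + 2307/((4*(-52)²)) = 1033/2504 + 2307/((4*2704)) = 1033*(1/2504) + 2307/10816 = 1033/2504 + 2307*(1/10816) = 1033/2504 + 2307/10816 = 2118707/3385408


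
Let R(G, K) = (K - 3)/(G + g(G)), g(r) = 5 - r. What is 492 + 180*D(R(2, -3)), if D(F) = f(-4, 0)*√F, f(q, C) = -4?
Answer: 492 - 144*I*√30 ≈ 492.0 - 788.72*I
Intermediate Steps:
R(G, K) = -⅗ + K/5 (R(G, K) = (K - 3)/(G + (5 - G)) = (-3 + K)/5 = (-3 + K)*(⅕) = -⅗ + K/5)
D(F) = -4*√F
492 + 180*D(R(2, -3)) = 492 + 180*(-4*√(-⅗ + (⅕)*(-3))) = 492 + 180*(-4*√(-⅗ - ⅗)) = 492 + 180*(-4*I*√30/5) = 492 - 144*I*√30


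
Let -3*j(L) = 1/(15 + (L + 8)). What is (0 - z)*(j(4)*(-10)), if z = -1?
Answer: 10/81 ≈ 0.12346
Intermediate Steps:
j(L) = -1/(3*(23 + L)) (j(L) = -1/(3*(15 + (L + 8))) = -1/(3*(15 + (8 + L))) = -1/(3*(23 + L)))
(0 - z)*(j(4)*(-10)) = (0 - 1*(-1))*(-1/(69 + 3*4)*(-10)) = (0 + 1)*(-1/(69 + 12)*(-10)) = 1*(-1/81*(-10)) = 1*(10/81) = 10/81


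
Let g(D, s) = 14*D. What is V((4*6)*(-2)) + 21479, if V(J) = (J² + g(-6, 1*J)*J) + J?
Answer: 27767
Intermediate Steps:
V(J) = J² - 83*J (V(J) = (J² + (14*(-6))*J) + J = (J² - 84*J) + J = J² - 83*J)
V((4*6)*(-2)) + 21479 = ((4*6)*(-2))*(-83 + (4*6)*(-2)) + 21479 = (24*(-2))*(-83 + 24*(-2)) + 21479 = -48*(-83 - 48) + 21479 = -48*(-131) + 21479 = 6288 + 21479 = 27767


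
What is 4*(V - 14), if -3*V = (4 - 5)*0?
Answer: -56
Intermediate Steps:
V = 0 (V = -(4 - 5)*0/3 = -(-1)*0/3 = -⅓*0 = 0)
4*(V - 14) = 4*(0 - 14) = 4*(-14) = -56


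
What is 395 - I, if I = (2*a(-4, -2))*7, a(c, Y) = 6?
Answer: 311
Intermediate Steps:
I = 84 (I = (2*6)*7 = 12*7 = 84)
395 - I = 395 - 1*84 = 395 - 84 = 311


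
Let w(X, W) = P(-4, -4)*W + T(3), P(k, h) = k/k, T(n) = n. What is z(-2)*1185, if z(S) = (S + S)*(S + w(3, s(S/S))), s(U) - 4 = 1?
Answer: -28440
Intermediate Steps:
s(U) = 5 (s(U) = 4 + 1 = 5)
P(k, h) = 1
w(X, W) = 3 + W (w(X, W) = 1*W + 3 = W + 3 = 3 + W)
z(S) = 2*S*(8 + S) (z(S) = (S + S)*(S + (3 + 5)) = (2*S)*(S + 8) = (2*S)*(8 + S) = 2*S*(8 + S))
z(-2)*1185 = (2*(-2)*(8 - 2))*1185 = (2*(-2)*6)*1185 = -24*1185 = -28440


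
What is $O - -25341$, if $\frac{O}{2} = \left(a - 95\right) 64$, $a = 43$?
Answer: $18685$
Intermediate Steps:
$O = -6656$ ($O = 2 \left(43 - 95\right) 64 = 2 \left(\left(-52\right) 64\right) = 2 \left(-3328\right) = -6656$)
$O - -25341 = -6656 - -25341 = -6656 + 25341 = 18685$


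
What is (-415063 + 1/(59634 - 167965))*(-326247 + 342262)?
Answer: -720101500511810/108331 ≈ -6.6472e+9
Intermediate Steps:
(-415063 + 1/(59634 - 167965))*(-326247 + 342262) = (-415063 + 1/(-108331))*16015 = (-415063 - 1/108331)*16015 = -44964189854/108331*16015 = -720101500511810/108331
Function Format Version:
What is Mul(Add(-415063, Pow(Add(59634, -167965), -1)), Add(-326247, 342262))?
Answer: Rational(-720101500511810, 108331) ≈ -6.6472e+9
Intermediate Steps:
Mul(Add(-415063, Pow(Add(59634, -167965), -1)), Add(-326247, 342262)) = Mul(Add(-415063, Pow(-108331, -1)), 16015) = Mul(Add(-415063, Rational(-1, 108331)), 16015) = Mul(Rational(-44964189854, 108331), 16015) = Rational(-720101500511810, 108331)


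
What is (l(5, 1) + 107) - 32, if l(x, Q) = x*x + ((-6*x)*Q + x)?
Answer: 75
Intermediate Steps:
l(x, Q) = x + x² - 6*Q*x (l(x, Q) = x² + (-6*Q*x + x) = x² + (x - 6*Q*x) = x + x² - 6*Q*x)
(l(5, 1) + 107) - 32 = (5*(1 + 5 - 6*1) + 107) - 32 = (5*(1 + 5 - 6) + 107) - 32 = (5*0 + 107) - 32 = (0 + 107) - 32 = 107 - 32 = 75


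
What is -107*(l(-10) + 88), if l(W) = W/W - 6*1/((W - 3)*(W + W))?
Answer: -1237669/130 ≈ -9520.5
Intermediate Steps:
l(W) = 1 - 3/(W*(-3 + W)) (l(W) = 1 - 6*1/(2*W*(-3 + W)) = 1 - 3/(W*(-3 + W)))
-107*(l(-10) + 88) = -107*((-3 + (-10)**2 - 3*(-10))/((-10)*(-3 - 10)) + 88) = -107*(-1/10*(-3 + 100 + 30)/(-13) + 88) = -107*(-1/10*(-1/13)*127 + 88) = -107*(127/130 + 88) = -107*11567/130 = -1237669/130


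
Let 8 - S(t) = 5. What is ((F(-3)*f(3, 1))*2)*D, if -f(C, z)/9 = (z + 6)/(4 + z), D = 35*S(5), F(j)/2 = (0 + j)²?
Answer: -47628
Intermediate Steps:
S(t) = 3 (S(t) = 8 - 1*5 = 8 - 5 = 3)
F(j) = 2*j² (F(j) = 2*(0 + j)² = 2*j²)
D = 105 (D = 35*3 = 105)
f(C, z) = -9*(6 + z)/(4 + z) (f(C, z) = -9*(z + 6)/(4 + z) = -9*(6 + z)/(4 + z))
((F(-3)*f(3, 1))*2)*D = (((2*(-3)²)*(9*(-6 - 1*1)/(4 + 1)))*2)*105 = (((2*9)*(9*(-6 - 1)/5))*2)*105 = ((18*(9*(⅕)*(-7)))*2)*105 = ((18*(-63/5))*2)*105 = -1134/5*2*105 = -2268/5*105 = -47628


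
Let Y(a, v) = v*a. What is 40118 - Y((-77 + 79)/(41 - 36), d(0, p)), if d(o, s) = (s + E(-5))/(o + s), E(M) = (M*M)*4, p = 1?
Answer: 200388/5 ≈ 40078.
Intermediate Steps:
E(M) = 4*M**2 (E(M) = M**2*4 = 4*M**2)
d(o, s) = (100 + s)/(o + s) (d(o, s) = (s + 4*(-5)**2)/(o + s) = (s + 4*25)/(o + s) = (s + 100)/(o + s) = (100 + s)/(o + s))
Y(a, v) = a*v
40118 - Y((-77 + 79)/(41 - 36), d(0, p)) = 40118 - (-77 + 79)/(41 - 36)*(100 + 1)/(0 + 1) = 40118 - 2/5*101/1 = 40118 - 2*(1/5)*1*101 = 40118 - 2*101/5 = 40118 - 1*202/5 = 40118 - 202/5 = 200388/5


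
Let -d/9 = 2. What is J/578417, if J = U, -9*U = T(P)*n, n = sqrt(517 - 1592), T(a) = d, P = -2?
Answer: 10*I*sqrt(43)/578417 ≈ 0.00011337*I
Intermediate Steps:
d = -18 (d = -9*2 = -18)
T(a) = -18
n = 5*I*sqrt(43) (n = sqrt(-1075) = 5*I*sqrt(43) ≈ 32.787*I)
U = 10*I*sqrt(43) (U = -(-2)*5*I*sqrt(43) = -(-10)*I*sqrt(43) = 10*I*sqrt(43) ≈ 65.574*I)
J = 10*I*sqrt(43) ≈ 65.574*I
J/578417 = (10*I*sqrt(43))/578417 = (10*I*sqrt(43))*(1/578417) = 10*I*sqrt(43)/578417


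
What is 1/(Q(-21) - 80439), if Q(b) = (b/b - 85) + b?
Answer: -1/80544 ≈ -1.2416e-5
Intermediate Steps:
Q(b) = -84 + b (Q(b) = (1 - 85) + b = -84 + b)
1/(Q(-21) - 80439) = 1/((-84 - 21) - 80439) = 1/(-105 - 80439) = 1/(-80544) = -1/80544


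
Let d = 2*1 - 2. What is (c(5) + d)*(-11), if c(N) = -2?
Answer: 22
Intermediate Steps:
d = 0 (d = 2 - 2 = 0)
(c(5) + d)*(-11) = (-2 + 0)*(-11) = -2*(-11) = 22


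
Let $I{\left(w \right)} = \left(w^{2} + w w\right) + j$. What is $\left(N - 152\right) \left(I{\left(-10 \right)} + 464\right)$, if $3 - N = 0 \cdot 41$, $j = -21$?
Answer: $-95807$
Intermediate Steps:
$N = 3$ ($N = 3 - 0 \cdot 41 = 3 - 0 = 3 + 0 = 3$)
$I{\left(w \right)} = -21 + 2 w^{2}$ ($I{\left(w \right)} = \left(w^{2} + w w\right) - 21 = \left(w^{2} + w^{2}\right) - 21 = 2 w^{2} - 21 = -21 + 2 w^{2}$)
$\left(N - 152\right) \left(I{\left(-10 \right)} + 464\right) = \left(3 - 152\right) \left(\left(-21 + 2 \left(-10\right)^{2}\right) + 464\right) = - 149 \left(\left(-21 + 2 \cdot 100\right) + 464\right) = - 149 \left(\left(-21 + 200\right) + 464\right) = - 149 \left(179 + 464\right) = \left(-149\right) 643 = -95807$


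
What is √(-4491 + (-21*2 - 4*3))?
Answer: 3*I*√505 ≈ 67.417*I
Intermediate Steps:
√(-4491 + (-21*2 - 4*3)) = √(-4491 + (-42 - 12)) = √(-4491 - 54) = √(-4545) = 3*I*√505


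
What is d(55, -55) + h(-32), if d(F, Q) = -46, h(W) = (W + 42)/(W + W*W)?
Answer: -22811/496 ≈ -45.990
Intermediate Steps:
h(W) = (42 + W)/(W + W**2)
d(55, -55) + h(-32) = -46 + (42 - 32)/((-32)*(1 - 32)) = -46 - 1/32*10/(-31) = -46 - 1/32*(-1/31)*10 = -46 + 5/496 = -22811/496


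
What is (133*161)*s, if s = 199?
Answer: 4261187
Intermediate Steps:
(133*161)*s = (133*161)*199 = 21413*199 = 4261187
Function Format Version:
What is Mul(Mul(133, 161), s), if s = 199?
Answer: 4261187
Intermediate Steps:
Mul(Mul(133, 161), s) = Mul(Mul(133, 161), 199) = Mul(21413, 199) = 4261187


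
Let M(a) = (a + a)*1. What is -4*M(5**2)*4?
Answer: -800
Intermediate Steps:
M(a) = 2*a (M(a) = (2*a)*1 = 2*a)
-4*M(5**2)*4 = -8*5**2*4 = -8*25*4 = -4*50*4 = -200*4 = -800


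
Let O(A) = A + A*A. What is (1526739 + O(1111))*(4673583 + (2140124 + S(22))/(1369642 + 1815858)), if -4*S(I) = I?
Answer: 82244750738949617527/6371000 ≈ 1.2909e+13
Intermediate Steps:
O(A) = A + A²
S(I) = -I/4
(1526739 + O(1111))*(4673583 + (2140124 + S(22))/(1369642 + 1815858)) = (1526739 + 1111*(1 + 1111))*(4673583 + (2140124 - ¼*22)/(1369642 + 1815858)) = (1526739 + 1111*1112)*(4673583 + (2140124 - 11/2)/3185500) = (1526739 + 1235432)*(4673583 + (4280237/2)*(1/3185500)) = 2762171*(4673583 + 4280237/6371000) = 2762171*(29775401573237/6371000) = 82244750738949617527/6371000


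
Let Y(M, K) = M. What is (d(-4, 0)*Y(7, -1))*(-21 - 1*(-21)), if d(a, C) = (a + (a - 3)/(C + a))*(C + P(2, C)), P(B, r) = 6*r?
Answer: 0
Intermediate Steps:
d(a, C) = 7*C*(a + (-3 + a)/(C + a)) (d(a, C) = (a + (a - 3)/(C + a))*(C + 6*C) = (a + (-3 + a)/(C + a))*(7*C) = 7*C*(a + (-3 + a)/(C + a)))
(d(-4, 0)*Y(7, -1))*(-21 - 1*(-21)) = ((7*0*(-3 - 4 + (-4)² + 0*(-4))/(0 - 4))*7)*(-21 - 1*(-21)) = ((7*0*(-3 - 4 + 16 + 0)/(-4))*7)*(-21 + 21) = ((7*0*(-¼)*9)*7)*0 = (0*7)*0 = 0*0 = 0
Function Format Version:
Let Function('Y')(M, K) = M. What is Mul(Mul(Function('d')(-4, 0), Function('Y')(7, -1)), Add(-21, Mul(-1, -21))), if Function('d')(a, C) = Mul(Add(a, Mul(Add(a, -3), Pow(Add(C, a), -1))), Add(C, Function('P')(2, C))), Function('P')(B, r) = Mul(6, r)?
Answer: 0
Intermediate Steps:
Function('d')(a, C) = Mul(7, C, Add(a, Mul(Pow(Add(C, a), -1), Add(-3, a)))) (Function('d')(a, C) = Mul(Add(a, Mul(Add(a, -3), Pow(Add(C, a), -1))), Add(C, Mul(6, C))) = Mul(Add(a, Mul(Add(-3, a), Pow(Add(C, a), -1))), Mul(7, C)) = Mul(Add(a, Mul(Pow(Add(C, a), -1), Add(-3, a))), Mul(7, C)) = Mul(7, C, Add(a, Mul(Pow(Add(C, a), -1), Add(-3, a)))))
Mul(Mul(Function('d')(-4, 0), Function('Y')(7, -1)), Add(-21, Mul(-1, -21))) = Mul(Mul(Mul(7, 0, Pow(Add(0, -4), -1), Add(-3, -4, Pow(-4, 2), Mul(0, -4))), 7), Add(-21, Mul(-1, -21))) = Mul(Mul(Mul(7, 0, Pow(-4, -1), Add(-3, -4, 16, 0)), 7), Add(-21, 21)) = Mul(Mul(Mul(7, 0, Rational(-1, 4), 9), 7), 0) = Mul(Mul(0, 7), 0) = Mul(0, 0) = 0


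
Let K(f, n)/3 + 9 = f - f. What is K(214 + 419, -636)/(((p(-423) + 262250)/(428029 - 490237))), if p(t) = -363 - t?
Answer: 839808/131155 ≈ 6.4032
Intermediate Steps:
K(f, n) = -27 (K(f, n) = -27 + 3*(f - f) = -27 + 3*0 = -27 + 0 = -27)
K(214 + 419, -636)/(((p(-423) + 262250)/(428029 - 490237))) = -27*(428029 - 490237)/((-363 - 1*(-423)) + 262250) = -27*(-62208/((-363 + 423) + 262250)) = -27*(-62208/(60 + 262250)) = -27/(262310*(-1/62208)) = -27/(-131155/31104) = -27*(-31104/131155) = 839808/131155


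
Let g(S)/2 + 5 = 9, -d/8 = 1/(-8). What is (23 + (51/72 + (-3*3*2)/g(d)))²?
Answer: 265225/576 ≈ 460.46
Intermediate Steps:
d = 1 (d = -8/(-8) = -8*(-⅛) = 1)
g(S) = 8 (g(S) = -10 + 2*9 = -10 + 18 = 8)
(23 + (51/72 + (-3*3*2)/g(d)))² = (23 + (51/72 + (-3*3*2)/8))² = (23 + (51*(1/72) - 9*2*(⅛)))² = (23 + (17/24 - 18*⅛))² = (23 + (17/24 - 9/4))² = (23 - 37/24)² = (515/24)² = 265225/576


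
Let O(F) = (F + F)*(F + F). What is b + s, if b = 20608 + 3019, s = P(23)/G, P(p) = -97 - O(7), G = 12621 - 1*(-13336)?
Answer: 613285746/25957 ≈ 23627.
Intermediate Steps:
G = 25957 (G = 12621 + 13336 = 25957)
O(F) = 4*F**2 (O(F) = (2*F)*(2*F) = 4*F**2)
P(p) = -293 (P(p) = -97 - 4*7**2 = -97 - 4*49 = -97 - 1*196 = -97 - 196 = -293)
s = -293/25957 ≈ -0.011288
b = 23627
b + s = 23627 - 293/25957 = 613285746/25957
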